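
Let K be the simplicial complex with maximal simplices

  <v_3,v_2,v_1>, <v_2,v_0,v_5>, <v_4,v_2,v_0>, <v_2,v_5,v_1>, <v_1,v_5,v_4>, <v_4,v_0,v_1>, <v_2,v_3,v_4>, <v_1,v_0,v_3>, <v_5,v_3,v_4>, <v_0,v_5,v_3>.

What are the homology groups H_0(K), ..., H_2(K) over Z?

H_0 ≅ Z,  H_1 ≅ Z/2,  H_2 = 0.

We work with the vertex ordering v_0 < v_1 < v_2 < v_3 < v_4 < v_5. The simplices of K, each written with vertices in increasing order, are:

  0-simplices (6): [v_0], [v_1], [v_2], [v_3], [v_4], [v_5]
  1-simplices (15): (15 of them)
  2-simplices (10): [v_0,v_1,v_3], [v_0,v_1,v_4], [v_0,v_2,v_4], [v_0,v_2,v_5], [v_0,v_3,v_5], [v_1,v_2,v_3], [v_1,v_2,v_5], [v_1,v_4,v_5], [v_2,v_3,v_4], [v_3,v_4,v_5]

so the chain groups are C_0 ≅ Z^6, C_1 ≅ Z^15, C_2 ≅ Z^10.

∂_1: C_1 → C_0 maps an edge to its endpoints' difference, ∂[p,q] = q − p. For instance
  ∂[v_3,v_5] = [v_5] − [v_3].
The resulting 6×15 matrix has rank 5, and its Smith normal form has invariant factors (1,1,1,1,1).

∂_2: C_2 → C_1 acts by ∂[p,q,r] = [q,r] − [p,r] + [p,q]. For instance
  ∂[v_1,v_2,v_3] = [v_2,v_3] − [v_1,v_3] + [v_1,v_2],
  ∂[v_0,v_2,v_5] = [v_2,v_5] − [v_0,v_5] + [v_0,v_2].
The resulting 15×10 matrix has rank 10, and its Smith normal form has invariant factors (1,1,1,1,1,1,1,1,1,2).

Reading off H_k = ker ∂_k / im ∂_{k+1}:

  H_0: rank C_0 − rank ∂_1 = 6 − 5 = 1, and the invariant factors of ∂_1 are all 1, so H_0 ≅ Z.
  H_1: rank ker ∂_1 − rank ∂_2 = (15 − 5) − 10 = 0, and ∂_2 has invariant factor 2 > 1, so H_1 ≅ Z/2.
  H_2: rank ker ∂_2 − rank ∂_3 = (10 − 10) − 0 = 0, and there is no ∂_3, so H_2 ≅ 0.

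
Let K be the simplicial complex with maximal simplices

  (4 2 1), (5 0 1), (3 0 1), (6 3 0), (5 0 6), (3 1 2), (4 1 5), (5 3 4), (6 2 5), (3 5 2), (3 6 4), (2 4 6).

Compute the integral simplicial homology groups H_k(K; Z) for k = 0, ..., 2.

H_0 = Z,  H_1 = Z/2,  H_2 = 0.

We work with the vertex ordering 0 < 1 < 2 < 3 < 4 < 5 < 6. The simplices of K, each written with vertices in increasing order, are:

  0-simplices (7): [0], [1], [2], [3], [4], [5], [6]
  1-simplices (18): [0,1], [0,3], [0,5], [0,6], [1,2], [1,3], [1,4], [1,5], [2,3], [2,4], [2,5], [2,6], [3,4], [3,5], [3,6], [4,5], [4,6], [5,6]
  2-simplices (12): [0,1,3], [0,1,5], [0,3,6], [0,5,6], [1,2,3], [1,2,4], [1,4,5], [2,3,5], [2,4,6], [2,5,6], [3,4,5], [3,4,6]

so the chain groups are C_0 ≅ Z^7, C_1 ≅ Z^18, C_2 ≅ Z^12.

The boundary map ∂_1: C_1 → C_0 sends each edge [p,q] (with p < q) to q − p.
This gives a 7×18 integer matrix of rank 6; reducing to Smith normal form yields diagonal entries (1,1,1,1,1,1).

The boundary map ∂_2: C_2 → C_1 maps a triangle to the signed sum of its edges. For instance
  ∂[1,2,4] = [2,4] − [1,4] + [1,2],
  ∂[1,2,3] = [2,3] − [1,3] + [1,2].
This gives a 18×12 integer matrix of rank 12; reducing to Smith normal form yields diagonal entries (1,1,1,1,1,1,1,1,1,1,1,2).

Reading off H_k = ker ∂_k / im ∂_{k+1}:

  H_0: rank C_0 − rank ∂_1 = 7 − 6 = 1, and the invariant factors of ∂_1 are all 1, so H_0 = Z.
  H_1: rank ker ∂_1 − rank ∂_2 = (18 − 6) − 12 = 0, and ∂_2 has invariant factor 2 > 1, so H_1 = Z/2.
  H_2: rank ker ∂_2 − rank ∂_3 = (12 − 12) − 0 = 0, and there is no ∂_3, so H_2 = 0.

As a check, the Euler characteristic is 7 − 18 + 12 = 1, which agrees with 1 − 0 + 0 = 1.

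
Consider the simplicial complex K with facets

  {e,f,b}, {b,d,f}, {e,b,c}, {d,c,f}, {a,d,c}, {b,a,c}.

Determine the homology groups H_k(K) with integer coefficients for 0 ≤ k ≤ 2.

H_0 ≅ Z,  H_1 ≅ Z,  H_2 = 0.

Order the vertices as a < b < c < d < e < f. Listing each simplex with vertices in this order, K has dimension 2 with simplices:

  0-simplices (6): a, b, c, d, e, f
  1-simplices (12): ab, ac, ad, bc, bd, be, bf, cd, ce, cf, df, ef
  2-simplices (6): abc, acd, bce, bdf, bef, cdf

Hence C_0 ≅ Z^6, C_1 ≅ Z^12, C_2 ≅ Z^6.

∂_1: C_1 → C_0 is given by ∂[p,q] = [q] − [p]. For instance
  ∂cd = d − c.
The resulting 6×12 matrix has rank 5, and its Smith normal form has invariant factors (1,1,1,1,1).

∂_2: C_2 → C_1 acts by ∂[p,q,r] = [q,r] − [p,r] + [p,q]. For instance
  ∂cdf = df − cf + cd,
  ∂acd = cd − ad + ac.
The resulting 12×6 matrix has rank 6, and its Smith normal form has invariant factors (1,1,1,1,1,1).

Now H_k = ker ∂_k / im ∂_{k+1}, so:

  H_0: rank C_0 − rank ∂_1 = 6 − 5 = 1, and the invariant factors of ∂_1 are all 1, so H_0 = Z.
  H_1: rank ker ∂_1 − rank ∂_2 = (12 − 5) − 6 = 1, and the invariant factors of ∂_2 are all 1, so H_1 = Z.
  H_2: rank ker ∂_2 − rank ∂_3 = (6 − 6) − 0 = 0, and there is no ∂_3, so H_2 = 0.

As a check, the Euler characteristic is 6 − 12 + 6 = 0, which agrees with 1 − 1 + 0 = 0.
(K is a triangulation of the cylinder S^1 x I.)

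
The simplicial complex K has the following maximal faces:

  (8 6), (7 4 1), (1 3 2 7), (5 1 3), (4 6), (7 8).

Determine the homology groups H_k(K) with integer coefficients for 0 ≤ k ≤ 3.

Fix the vertex order 1 < 2 < 3 < 4 < 5 < 6 < 7 < 8 and write every simplex with vertices in increasing order. Then dim K = 3 and the simplices of K are:

  0-simplices (8): [1], [2], [3], [4], [5], [6], [7], [8]
  1-simplices (13): [1,2], [1,3], [1,4], [1,5], [1,7], [2,3], [2,7], [3,5], [3,7], [4,6], [4,7], [6,8], [7,8]
  2-simplices (6): [1,2,3], [1,2,7], [1,3,5], [1,3,7], [1,4,7], [2,3,7]
  3-simplices (1): [1,2,3,7]

giving chain groups C_0 ≅ Z^8, C_1 ≅ Z^13, C_2 ≅ Z^6, C_3 ≅ Z^1.

Boundary ∂_1: C_1 → C_0 is given by ∂[p,q] = [q] − [p]. For instance
  ∂[1,3] = [3] − [1].
This gives a 8×13 integer matrix of rank 7; reducing to Smith normal form yields diagonal entries (1,1,1,1,1,1,1).

Boundary ∂_2: C_2 → C_1 acts by ∂[p,q,r] = [q,r] − [p,r] + [p,q]. For instance
  ∂[1,2,7] = [2,7] − [1,7] + [1,2],
  ∂[1,3,5] = [3,5] − [1,5] + [1,3].
As a 13×6 matrix over Z this has rank 5, with invariant factors (1,1,1,1,1).

The boundary map ∂_3: C_3 → C_2 sends each 3-simplex σ to the alternating sum Σ_i (−1)^i (σ with its i-th vertex removed). For instance
  ∂[1,2,3,7] = [2,3,7] − [1,3,7] + [1,2,7] − [1,2,3].
This gives a 6×1 integer matrix of rank 1; reducing to Smith normal form yields diagonal entries (1).

Computing H_k = (kernel of ∂_k) / (image of ∂_{k+1}):

  H_0: rank C_0 − rank ∂_1 = 8 − 7 = 1, and the invariant factors of ∂_1 are all 1, so H_0 ≅ Z.
  H_1: rank ker ∂_1 − rank ∂_2 = (13 − 7) − 5 = 1, and the invariant factors of ∂_2 are all 1, so H_1 ≅ Z.
  H_2: rank ker ∂_2 − rank ∂_3 = (6 − 5) − 1 = 0, and the invariant factors of ∂_3 are all 1, so H_2 ≅ 0.
  H_3: rank ker ∂_3 − rank ∂_4 = (1 − 1) − 0 = 0, and there is no ∂_4, so H_3 ≅ 0.

As a check, the Euler characteristic is 8 − 13 + 6 − 1 = 0, which agrees with 1 − 1 + 0 − 0 = 0.

H_0 = Z,  H_1 = Z,  H_2 = 0,  H_3 = 0.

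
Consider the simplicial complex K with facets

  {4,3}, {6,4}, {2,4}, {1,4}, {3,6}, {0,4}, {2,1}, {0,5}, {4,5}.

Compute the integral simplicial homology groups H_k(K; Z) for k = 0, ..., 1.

H_0 ≅ Z,  H_1 ≅ Z^3.

Fix the vertex order 0 < 1 < 2 < 3 < 4 < 5 < 6 and write every simplex with vertices in increasing order. Then dim K = 1 and the simplices of K are:

  0-simplices (7): [0], [1], [2], [3], [4], [5], [6]
  1-simplices (9): [0,4], [0,5], [1,2], [1,4], [2,4], [3,4], [3,6], [4,5], [4,6]

giving chain groups C_0 ≅ Z^7, C_1 ≅ Z^9.

Boundary ∂_1: C_1 → C_0 sends each edge [p,q] (with p < q) to q − p.
As a 7×9 matrix over Z this has rank 6, with invariant factors (1,1,1,1,1,1).

Now H_k = ker ∂_k / im ∂_{k+1}, so:

  H_0: rank C_0 − rank ∂_1 = 7 − 6 = 1, and the invariant factors of ∂_1 are all 1, so H_0 = Z.
  H_1: rank ker ∂_1 − rank ∂_2 = (9 − 6) − 0 = 3, and there is no ∂_2, so H_1 = Z^3.

(K is a triangulation of a wedge of 3 circles.)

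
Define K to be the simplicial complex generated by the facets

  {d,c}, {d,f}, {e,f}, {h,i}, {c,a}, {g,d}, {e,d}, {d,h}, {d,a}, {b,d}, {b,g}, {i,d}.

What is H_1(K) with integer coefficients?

Fix the vertex order a < b < c < d < e < f < g < h < i and write every simplex with vertices in increasing order. Then dim K = 1 and the simplices of K are:

  0-simplices (9): a, b, c, d, e, f, g, h, i
  1-simplices (12): ac, ad, bd, bg, cd, de, df, dg, dh, di, ef, hi

giving chain groups C_0 ≅ Z^9, C_1 ≅ Z^12.

The boundary map ∂_1: C_1 → C_0 maps an edge to its endpoints' difference, ∂[p,q] = q − p. For instance
  ∂ac = c − a.
This gives a 9×12 integer matrix of rank 8; reducing to Smith normal form yields diagonal entries (1,1,1,1,1,1,1,1).

Now H_k = ker ∂_k / im ∂_{k+1}, so:

  H_1: rank ker ∂_1 − rank ∂_2 = (12 − 8) − 0 = 4, and there is no ∂_2, so H_1 = Z^4.

H_1 ≅ Z^4.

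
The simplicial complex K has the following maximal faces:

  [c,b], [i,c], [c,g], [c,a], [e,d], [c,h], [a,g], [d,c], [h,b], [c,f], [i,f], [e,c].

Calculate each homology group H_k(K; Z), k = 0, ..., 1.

Fix the vertex order a < b < c < d < e < f < g < h < i and write every simplex with vertices in increasing order. Then dim K = 1 and the simplices of K are:

  0-simplices (9): a, b, c, d, e, f, g, h, i
  1-simplices (12): ac, ag, bc, bh, cd, ce, cf, cg, ch, ci, de, fi

giving chain groups C_0 ≅ Z^9, C_1 ≅ Z^12.

The boundary map ∂_1: C_1 → C_0 is given by ∂[p,q] = [q] − [p].
This gives a 9×12 integer matrix of rank 8; reducing to Smith normal form yields diagonal entries (1,1,1,1,1,1,1,1).

Reading off H_k = ker ∂_k / im ∂_{k+1}:

  H_0: rank C_0 − rank ∂_1 = 9 − 8 = 1, and the invariant factors of ∂_1 are all 1, so H_0 ≅ Z.
  H_1: rank ker ∂_1 − rank ∂_2 = (12 − 8) − 0 = 4, and there is no ∂_2, so H_1 ≅ Z^4.

As a check, the Euler characteristic is 9 − 12 = -3, which agrees with 1 − 4 = -3.

H_0 ≅ Z,  H_1 ≅ Z^4.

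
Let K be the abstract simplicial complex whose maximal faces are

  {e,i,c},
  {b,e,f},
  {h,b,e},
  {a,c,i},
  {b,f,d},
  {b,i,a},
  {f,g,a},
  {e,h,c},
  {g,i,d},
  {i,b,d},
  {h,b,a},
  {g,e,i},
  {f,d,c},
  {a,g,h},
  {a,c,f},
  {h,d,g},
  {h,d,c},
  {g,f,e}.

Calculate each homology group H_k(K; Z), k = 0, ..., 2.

Take the total order a < b < c < d < e < f < g < h < i on the vertex set. Then K (dimension 2) consists of the simplices:

  0-simplices (9): a, b, c, d, e, f, g, h, i
  1-simplices (27): ab, ac, af, ag, ah, ai, bd, be, bf, bh, bi, cd, ce, cf, ch, ci, df, dg, dh, di, ef, eg, eh, ei, fg, gh, gi
  2-simplices (18): abh, abi, acf, aci, afg, agh, bdf, bdi, bef, beh, cdf, cdh, ceh, cei, dgh, dgi, efg, egi

Hence C_0 ≅ Z^9, C_1 ≅ Z^27, C_2 ≅ Z^18.

Boundary ∂_1: C_1 → C_0 is given by ∂[p,q] = [q] − [p]. For instance
  ∂ac = c − a.
The resulting 9×27 matrix has rank 8, and its Smith normal form has invariant factors (1,1,1,1,1,1,1,1).

The boundary map ∂_2: C_2 → C_1 acts by ∂[p,q,r] = [q,r] − [p,r] + [p,q]. For instance
  ∂egi = gi − ei + eg,
  ∂cdf = df − cf + cd.
As a 27×18 matrix over Z this has rank 17, with invariant factors (1,1,1,1,1,1,1,1,1,1,1,1,1,1,1,1,1).

Computing H_k = (kernel of ∂_k) / (image of ∂_{k+1}):

  H_0: rank C_0 − rank ∂_1 = 9 − 8 = 1, and the invariant factors of ∂_1 are all 1, so H_0 ≅ Z.
  H_1: rank ker ∂_1 − rank ∂_2 = (27 − 8) − 17 = 2, and the invariant factors of ∂_2 are all 1, so H_1 ≅ Z^2.
  H_2: rank ker ∂_2 − rank ∂_3 = (18 − 17) − 0 = 1, and there is no ∂_3, so H_2 ≅ Z.

(K is a triangulation of the torus T^2.)

H_0 ≅ Z,  H_1 ≅ Z^2,  H_2 ≅ Z.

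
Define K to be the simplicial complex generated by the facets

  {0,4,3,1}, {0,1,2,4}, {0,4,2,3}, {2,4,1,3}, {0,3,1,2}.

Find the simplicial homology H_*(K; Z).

H_0 = Z,  H_1 = 0,  H_2 = 0,  H_3 = Z.

Fix the vertex order 0 < 1 < 2 < 3 < 4 and write every simplex with vertices in increasing order. Then dim K = 3 and the simplices of K are:

  0-simplices (5): [0], [1], [2], [3], [4]
  1-simplices (10): [0,1], [0,2], [0,3], [0,4], [1,2], [1,3], [1,4], [2,3], [2,4], [3,4]
  2-simplices (10): [0,1,2], [0,1,3], [0,1,4], [0,2,3], [0,2,4], [0,3,4], [1,2,3], [1,2,4], [1,3,4], [2,3,4]
  3-simplices (5): [0,1,2,3], [0,1,2,4], [0,1,3,4], [0,2,3,4], [1,2,3,4]

so the chain groups are C_0 ≅ Z^5, C_1 ≅ Z^10, C_2 ≅ Z^10, C_3 ≅ Z^5.

Boundary ∂_1: C_1 → C_0 sends each edge [p,q] (with p < q) to q − p.
The resulting 5×10 matrix has rank 4, and its Smith normal form has invariant factors (1,1,1,1).

Boundary ∂_2: C_2 → C_1 sends each 2-simplex [p,q,r] to [q,r] − [p,r] + [p,q]. For instance
  ∂[1,2,3] = [2,3] − [1,3] + [1,2],
  ∂[0,2,4] = [2,4] − [0,4] + [0,2].
This gives a 10×10 integer matrix of rank 6; reducing to Smith normal form yields diagonal entries (1,1,1,1,1,1).

The boundary map ∂_3: C_3 → C_2 sends each 3-simplex σ to the alternating sum Σ_i (−1)^i (σ with its i-th vertex removed). For instance
  ∂[0,1,2,4] = [1,2,4] − [0,2,4] + [0,1,4] − [0,1,2],
  ∂[0,1,2,3] = [1,2,3] − [0,2,3] + [0,1,3] − [0,1,2].
This gives a 10×5 integer matrix of rank 4; reducing to Smith normal form yields diagonal entries (1,1,1,1).

From H_k ≅ ker(∂_k) / im(∂_{k+1}) we obtain:

  H_0: rank C_0 − rank ∂_1 = 5 − 4 = 1, and the invariant factors of ∂_1 are all 1, so H_0 ≅ Z.
  H_1: rank ker ∂_1 − rank ∂_2 = (10 − 4) − 6 = 0, and the invariant factors of ∂_2 are all 1, so H_1 ≅ 0.
  H_2: rank ker ∂_2 − rank ∂_3 = (10 − 6) − 4 = 0, and the invariant factors of ∂_3 are all 1, so H_2 ≅ 0.
  H_3: rank ker ∂_3 − rank ∂_4 = (5 − 4) − 0 = 1, and there is no ∂_4, so H_3 ≅ Z.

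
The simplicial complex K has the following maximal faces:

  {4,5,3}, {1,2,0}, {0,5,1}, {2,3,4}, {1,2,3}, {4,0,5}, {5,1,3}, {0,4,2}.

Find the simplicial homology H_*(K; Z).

H_0 ≅ Z,  H_1 = 0,  H_2 ≅ Z.

Fix the vertex order 0 < 1 < 2 < 3 < 4 < 5 and write every simplex with vertices in increasing order. Then dim K = 2 and the simplices of K are:

  0-simplices (6): [0], [1], [2], [3], [4], [5]
  1-simplices (12): [0,1], [0,2], [0,4], [0,5], [1,2], [1,3], [1,5], [2,3], [2,4], [3,4], [3,5], [4,5]
  2-simplices (8): [0,1,2], [0,1,5], [0,2,4], [0,4,5], [1,2,3], [1,3,5], [2,3,4], [3,4,5]

giving chain groups C_0 ≅ Z^6, C_1 ≅ Z^12, C_2 ≅ Z^8.

The boundary map ∂_1: C_1 → C_0 is given by ∂[p,q] = [q] − [p].
The resulting 6×12 matrix has rank 5, and its Smith normal form has invariant factors (1,1,1,1,1).

The boundary map ∂_2: C_2 → C_1 maps a triangle to the signed sum of its edges. For instance
  ∂[3,4,5] = [4,5] − [3,5] + [3,4],
  ∂[2,3,4] = [3,4] − [2,4] + [2,3].
This gives a 12×8 integer matrix of rank 7; reducing to Smith normal form yields diagonal entries (1,1,1,1,1,1,1).

From H_k ≅ ker(∂_k) / im(∂_{k+1}) we obtain:

  H_0: rank C_0 − rank ∂_1 = 6 − 5 = 1, and the invariant factors of ∂_1 are all 1, so H_0 ≅ Z.
  H_1: rank ker ∂_1 − rank ∂_2 = (12 − 5) − 7 = 0, and the invariant factors of ∂_2 are all 1, so H_1 ≅ 0.
  H_2: rank ker ∂_2 − rank ∂_3 = (8 − 7) − 0 = 1, and there is no ∂_3, so H_2 ≅ Z.

(K is a triangulation of the 2-sphere S^2.)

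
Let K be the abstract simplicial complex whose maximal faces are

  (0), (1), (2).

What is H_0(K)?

H_0 ≅ Z^3.

We work with the vertex ordering 0 < 1 < 2. The simplices of K, each written with vertices in increasing order, are:

  0-simplices (3): [0], [1], [2]

so the chain groups are C_0 ≅ Z^3.

Computing H_k = (kernel of ∂_k) / (image of ∂_{k+1}):

  H_0: rank C_0 − rank ∂_1 = 3 − 0 = 3, and there is no ∂_1, so H_0 = Z^3.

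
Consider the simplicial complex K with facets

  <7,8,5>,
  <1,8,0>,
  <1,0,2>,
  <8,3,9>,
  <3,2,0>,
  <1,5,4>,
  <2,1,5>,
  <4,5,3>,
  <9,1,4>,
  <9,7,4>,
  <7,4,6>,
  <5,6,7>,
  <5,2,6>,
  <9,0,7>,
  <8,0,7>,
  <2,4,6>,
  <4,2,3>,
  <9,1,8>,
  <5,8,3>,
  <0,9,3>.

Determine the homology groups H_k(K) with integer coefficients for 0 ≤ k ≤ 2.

K has 10 vertices, 30 edges, 20 triangles.
rank ∂_0 = 0, rank ∂_1 = 9 ⇒ b_0 = 10 − 0 − 9 = 1; all invariant factors of ∂_1 are 1 so no torsion. So H_0 = Z.
rank ∂_1 = 9, rank ∂_2 = 20 ⇒ b_1 = 30 − 9 − 20 = 1; ∂_2 has invariant factor(s) [2] giving torsion. So H_1 = Z ⊕ Z/2.
rank ∂_2 = 20, rank ∂_3 = 0 ⇒ b_2 = 20 − 20 − 0 = 0. So H_2 = 0.

H_0 ≅ Z,  H_1 ≅ Z ⊕ Z/2,  H_2 = 0.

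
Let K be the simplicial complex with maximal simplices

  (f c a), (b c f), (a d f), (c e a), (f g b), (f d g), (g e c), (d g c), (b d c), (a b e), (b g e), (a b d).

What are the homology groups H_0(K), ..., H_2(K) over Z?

K has 7 vertices, 18 edges, 12 triangles.
rank ∂_0 = 0, rank ∂_1 = 6 ⇒ b_0 = 7 − 0 − 6 = 1; all invariant factors of ∂_1 are 1 so no torsion. So H_0 = Z.
rank ∂_1 = 6, rank ∂_2 = 12 ⇒ b_1 = 18 − 6 − 12 = 0; ∂_2 has invariant factor(s) [2] giving torsion. So H_1 = Z/2.
rank ∂_2 = 12, rank ∂_3 = 0 ⇒ b_2 = 12 − 12 − 0 = 0. So H_2 = 0.

H_0 ≅ Z,  H_1 ≅ Z/2,  H_2 = 0.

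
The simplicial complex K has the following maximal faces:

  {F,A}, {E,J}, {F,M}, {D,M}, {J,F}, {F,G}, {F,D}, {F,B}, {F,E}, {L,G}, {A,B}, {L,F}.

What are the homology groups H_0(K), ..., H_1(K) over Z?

H_0 = Z,  H_1 = Z^4.

Take the total order A < B < D < E < F < G < J < L < M on the vertex set. Then K (dimension 1) consists of the simplices:

  0-simplices (9): A, B, D, E, F, G, J, L, M
  1-simplices (12): AB, AF, BF, DF, DM, EF, EJ, FG, FJ, FL, FM, GL

Hence C_0 ≅ Z^9, C_1 ≅ Z^12.

Boundary ∂_1: C_1 → C_0 sends each edge [p,q] (with p < q) to q − p.
The 9×12 boundary matrix has rank 8 and Smith normal form diag(1,1,1,1,1,1,1,1).

Now H_k = ker ∂_k / im ∂_{k+1}, so:

  H_0: rank C_0 − rank ∂_1 = 9 − 8 = 1, and the invariant factors of ∂_1 are all 1, so H_0 = Z.
  H_1: rank ker ∂_1 − rank ∂_2 = (12 − 8) − 0 = 4, and there is no ∂_2, so H_1 = Z^4.

As a check, the Euler characteristic is 9 − 12 = -3, which agrees with 1 − 4 = -3.
(K is a triangulation of a wedge of 4 circles.)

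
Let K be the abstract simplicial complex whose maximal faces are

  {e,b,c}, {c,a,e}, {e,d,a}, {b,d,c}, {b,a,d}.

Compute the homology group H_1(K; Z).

We work with the vertex ordering a < b < c < d < e. The simplices of K, each written with vertices in increasing order, are:

  0-simplices (5): a, b, c, d, e
  1-simplices (10): ab, ac, ad, ae, bc, bd, be, cd, ce, de
  2-simplices (5): abd, ace, ade, bcd, bce

so the chain groups are C_0 ≅ Z^5, C_1 ≅ Z^10, C_2 ≅ Z^5.

Boundary ∂_1: C_1 → C_0 sends each edge [p,q] (with p < q) to q − p. For instance
  ∂bd = d − b.
This gives a 5×10 integer matrix of rank 4; reducing to Smith normal form yields diagonal entries (1,1,1,1).

Boundary ∂_2: C_2 → C_1 sends each 2-simplex [p,q,r] to [q,r] − [p,r] + [p,q]. For instance
  ∂bce = ce − be + bc,
  ∂bcd = cd − bd + bc.
The 10×5 boundary matrix has rank 5 and Smith normal form diag(1,1,1,1,1).

From H_k ≅ ker(∂_k) / im(∂_{k+1}) we obtain:

  H_1: rank ker ∂_1 − rank ∂_2 = (10 − 4) − 5 = 1, and the invariant factors of ∂_2 are all 1, so H_1 = Z.

H_1 = Z.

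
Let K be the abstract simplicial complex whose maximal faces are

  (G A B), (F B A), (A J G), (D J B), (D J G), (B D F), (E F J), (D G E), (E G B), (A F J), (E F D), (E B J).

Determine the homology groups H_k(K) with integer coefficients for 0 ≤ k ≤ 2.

H_0 = Z,  H_1 = Z/2,  H_2 = 0.

K has 7 vertices, 18 edges, 12 triangles.
rank ∂_0 = 0, rank ∂_1 = 6 ⇒ b_0 = 7 − 0 − 6 = 1; all invariant factors of ∂_1 are 1 so no torsion. So H_0 = Z.
rank ∂_1 = 6, rank ∂_2 = 12 ⇒ b_1 = 18 − 6 − 12 = 0; ∂_2 has invariant factor(s) [2] giving torsion. So H_1 = Z/2.
rank ∂_2 = 12, rank ∂_3 = 0 ⇒ b_2 = 12 − 12 − 0 = 0. So H_2 = 0.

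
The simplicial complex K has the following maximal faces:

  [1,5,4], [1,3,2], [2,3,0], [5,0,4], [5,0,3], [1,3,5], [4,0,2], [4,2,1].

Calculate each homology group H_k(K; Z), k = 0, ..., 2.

Take the total order 0 < 1 < 2 < 3 < 4 < 5 on the vertex set. Then K (dimension 2) consists of the simplices:

  0-simplices (6): [0], [1], [2], [3], [4], [5]
  1-simplices (12): [0,2], [0,3], [0,4], [0,5], [1,2], [1,3], [1,4], [1,5], [2,3], [2,4], [3,5], [4,5]
  2-simplices (8): [0,2,3], [0,2,4], [0,3,5], [0,4,5], [1,2,3], [1,2,4], [1,3,5], [1,4,5]

Hence C_0 ≅ Z^6, C_1 ≅ Z^12, C_2 ≅ Z^8.

∂_1: C_1 → C_0 sends each edge [p,q] (with p < q) to q − p. For instance
  ∂[0,5] = [5] − [0].
This gives a 6×12 integer matrix of rank 5; reducing to Smith normal form yields diagonal entries (1,1,1,1,1).

∂_2: C_2 → C_1 sends each 2-simplex [p,q,r] to [q,r] − [p,r] + [p,q]. For instance
  ∂[1,3,5] = [3,5] − [1,5] + [1,3],
  ∂[1,2,4] = [2,4] − [1,4] + [1,2].
As a 12×8 matrix over Z this has rank 7, with invariant factors (1,1,1,1,1,1,1).

Now H_k = ker ∂_k / im ∂_{k+1}, so:

  H_0: rank C_0 − rank ∂_1 = 6 − 5 = 1, and the invariant factors of ∂_1 are all 1, so H_0 = Z.
  H_1: rank ker ∂_1 − rank ∂_2 = (12 − 5) − 7 = 0, and the invariant factors of ∂_2 are all 1, so H_1 = 0.
  H_2: rank ker ∂_2 − rank ∂_3 = (8 − 7) − 0 = 1, and there is no ∂_3, so H_2 = Z.

As a check, the Euler characteristic is 6 − 12 + 8 = 2, which agrees with 1 − 0 + 1 = 2.
(K is a triangulation of the 2-sphere S^2.)

H_0 ≅ Z,  H_1 = 0,  H_2 ≅ Z.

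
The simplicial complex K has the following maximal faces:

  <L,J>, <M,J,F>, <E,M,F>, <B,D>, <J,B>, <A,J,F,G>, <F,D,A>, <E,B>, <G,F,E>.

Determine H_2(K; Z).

Fix the vertex order A < B < D < E < F < G < J < L < M and write every simplex with vertices in increasing order. Then dim K = 3 and the simplices of K are:

  0-simplices (9): A, B, D, E, F, G, J, L, M
  1-simplices (17): AD, AF, AG, AJ, BD, BE, BJ, DF, EF, EG, EM, FG, FJ, FM, GJ, JL, JM
  2-simplices (8): ADF, AFG, AFJ, AGJ, EFG, EFM, FGJ, FJM
  3-simplices (1): AFGJ

giving chain groups C_0 ≅ Z^9, C_1 ≅ Z^17, C_2 ≅ Z^8, C_3 ≅ Z^1.

The boundary map ∂_1: C_1 → C_0 sends each edge [p,q] (with p < q) to q − p. For instance
  ∂DF = F − D.
This gives a 9×17 integer matrix of rank 8; reducing to Smith normal form yields diagonal entries (1,1,1,1,1,1,1,1).

∂_2: C_2 → C_1 sends each 2-simplex [p,q,r] to [q,r] − [p,r] + [p,q]. For instance
  ∂EFM = FM − EM + EF,
  ∂AGJ = GJ − AJ + AG.
This gives a 17×8 integer matrix of rank 7; reducing to Smith normal form yields diagonal entries (1,1,1,1,1,1,1).

∂_3: C_3 → C_2 sends each 3-simplex σ to the alternating sum Σ_i (−1)^i (σ with its i-th vertex removed). For instance
  ∂AFGJ = FGJ − AGJ + AFJ − AFG.
The resulting 8×1 matrix has rank 1, and its Smith normal form has invariant factors (1).

Computing H_k = (kernel of ∂_k) / (image of ∂_{k+1}):

  H_2: rank ker ∂_2 − rank ∂_3 = (8 − 7) − 1 = 0, and the invariant factors of ∂_3 are all 1, so H_2 = 0.

H_2 = 0.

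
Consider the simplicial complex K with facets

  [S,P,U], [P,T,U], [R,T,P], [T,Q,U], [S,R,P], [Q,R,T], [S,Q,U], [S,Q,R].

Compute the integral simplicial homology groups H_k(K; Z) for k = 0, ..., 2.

K has 6 vertices, 12 edges, 8 triangles.
rank ∂_0 = 0, rank ∂_1 = 5 ⇒ b_0 = 6 − 0 − 5 = 1; all invariant factors of ∂_1 are 1 so no torsion. So H_0 ≅ Z.
rank ∂_1 = 5, rank ∂_2 = 7 ⇒ b_1 = 12 − 5 − 7 = 0; all invariant factors of ∂_2 are 1 so no torsion. So H_1 ≅ 0.
rank ∂_2 = 7, rank ∂_3 = 0 ⇒ b_2 = 8 − 7 − 0 = 1. So H_2 ≅ Z.

H_0 ≅ Z,  H_1 = 0,  H_2 ≅ Z.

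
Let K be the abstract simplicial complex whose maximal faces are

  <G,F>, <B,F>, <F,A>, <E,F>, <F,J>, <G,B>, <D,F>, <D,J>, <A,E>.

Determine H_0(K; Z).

H_0 ≅ Z.

Order the vertices as A < B < D < E < F < G < J. Listing each simplex with vertices in this order, K has dimension 1 with simplices:

  0-simplices (7): A, B, D, E, F, G, J
  1-simplices (9): AE, AF, BF, BG, DF, DJ, EF, FG, FJ

so the chain groups are C_0 ≅ Z^7, C_1 ≅ Z^9.

Boundary ∂_1: C_1 → C_0 maps an edge to its endpoints' difference, ∂[p,q] = q − p. For instance
  ∂FJ = J − F.
As a 7×9 matrix over Z this has rank 6, with invariant factors (1,1,1,1,1,1).

Computing H_k = (kernel of ∂_k) / (image of ∂_{k+1}):

  H_0: rank C_0 − rank ∂_1 = 7 − 6 = 1, and the invariant factors of ∂_1 are all 1, so H_0 = Z.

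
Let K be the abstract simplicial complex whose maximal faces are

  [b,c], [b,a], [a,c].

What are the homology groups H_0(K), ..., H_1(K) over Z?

K has 3 vertices, 3 edges.
rank ∂_0 = 0, rank ∂_1 = 2 ⇒ b_0 = 3 − 0 − 2 = 1; all invariant factors of ∂_1 are 1 so no torsion. So H_0 ≅ Z.
rank ∂_1 = 2, rank ∂_2 = 0 ⇒ b_1 = 3 − 2 − 0 = 1. So H_1 ≅ Z.

H_0 = Z,  H_1 = Z.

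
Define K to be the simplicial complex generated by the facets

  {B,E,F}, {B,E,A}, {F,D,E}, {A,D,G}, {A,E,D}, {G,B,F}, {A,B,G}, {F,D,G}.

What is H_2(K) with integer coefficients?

H_2 ≅ Z.

We work with the vertex ordering A < B < D < E < F < G. The simplices of K, each written with vertices in increasing order, are:

  0-simplices (6): A, B, D, E, F, G
  1-simplices (12): AB, AD, AE, AG, BE, BF, BG, DE, DF, DG, EF, FG
  2-simplices (8): ABE, ABG, ADE, ADG, BEF, BFG, DEF, DFG

giving chain groups C_0 ≅ Z^6, C_1 ≅ Z^12, C_2 ≅ Z^8.

Boundary ∂_1: C_1 → C_0 maps an edge to its endpoints' difference, ∂[p,q] = q − p. For instance
  ∂FG = G − F.
As a 6×12 matrix over Z this has rank 5, with invariant factors (1,1,1,1,1).

∂_2: C_2 → C_1 acts by ∂[p,q,r] = [q,r] − [p,r] + [p,q]. For instance
  ∂ABG = BG − AG + AB,
  ∂ADE = DE − AE + AD.
The resulting 12×8 matrix has rank 7, and its Smith normal form has invariant factors (1,1,1,1,1,1,1).

Reading off H_k = ker ∂_k / im ∂_{k+1}:

  H_2: rank ker ∂_2 − rank ∂_3 = (8 − 7) − 0 = 1, and there is no ∂_3, so H_2 = Z.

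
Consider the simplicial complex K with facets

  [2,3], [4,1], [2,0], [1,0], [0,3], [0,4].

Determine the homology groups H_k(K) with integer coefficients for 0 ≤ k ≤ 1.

H_0 = Z,  H_1 = Z^2.

We work with the vertex ordering 0 < 1 < 2 < 3 < 4. The simplices of K, each written with vertices in increasing order, are:

  0-simplices (5): [0], [1], [2], [3], [4]
  1-simplices (6): [0,1], [0,2], [0,3], [0,4], [1,4], [2,3]

so the chain groups are C_0 ≅ Z^5, C_1 ≅ Z^6.

The boundary map ∂_1: C_1 → C_0 sends each edge [p,q] (with p < q) to q − p.
As a 5×6 matrix over Z this has rank 4, with invariant factors (1,1,1,1).

Computing H_k = (kernel of ∂_k) / (image of ∂_{k+1}):

  H_0: rank C_0 − rank ∂_1 = 5 − 4 = 1, and the invariant factors of ∂_1 are all 1, so H_0 = Z.
  H_1: rank ker ∂_1 − rank ∂_2 = (6 − 4) − 0 = 2, and there is no ∂_2, so H_1 = Z^2.

As a check, the Euler characteristic is 5 − 6 = -1, which agrees with 1 − 2 = -1.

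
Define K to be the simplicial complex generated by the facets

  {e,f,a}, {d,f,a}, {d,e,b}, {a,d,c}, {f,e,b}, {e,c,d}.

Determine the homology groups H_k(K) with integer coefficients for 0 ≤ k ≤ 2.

Take the total order a < b < c < d < e < f on the vertex set. Then K (dimension 2) consists of the simplices:

  0-simplices (6): a, b, c, d, e, f
  1-simplices (12): ac, ad, ae, af, bd, be, bf, cd, ce, de, df, ef
  2-simplices (6): acd, adf, aef, bde, bef, cde

giving chain groups C_0 ≅ Z^6, C_1 ≅ Z^12, C_2 ≅ Z^6.

∂_1: C_1 → C_0 maps an edge to its endpoints' difference, ∂[p,q] = q − p.
This gives a 6×12 integer matrix of rank 5; reducing to Smith normal form yields diagonal entries (1,1,1,1,1).

The boundary map ∂_2: C_2 → C_1 acts by ∂[p,q,r] = [q,r] − [p,r] + [p,q]. For instance
  ∂bde = de − be + bd,
  ∂adf = df − af + ad.
The 12×6 boundary matrix has rank 6 and Smith normal form diag(1,1,1,1,1,1).

Reading off H_k = ker ∂_k / im ∂_{k+1}:

  H_0: rank C_0 − rank ∂_1 = 6 − 5 = 1, and the invariant factors of ∂_1 are all 1, so H_0 ≅ Z.
  H_1: rank ker ∂_1 − rank ∂_2 = (12 − 5) − 6 = 1, and the invariant factors of ∂_2 are all 1, so H_1 ≅ Z.
  H_2: rank ker ∂_2 − rank ∂_3 = (6 − 6) − 0 = 0, and there is no ∂_3, so H_2 ≅ 0.

H_0 = Z,  H_1 = Z,  H_2 = 0.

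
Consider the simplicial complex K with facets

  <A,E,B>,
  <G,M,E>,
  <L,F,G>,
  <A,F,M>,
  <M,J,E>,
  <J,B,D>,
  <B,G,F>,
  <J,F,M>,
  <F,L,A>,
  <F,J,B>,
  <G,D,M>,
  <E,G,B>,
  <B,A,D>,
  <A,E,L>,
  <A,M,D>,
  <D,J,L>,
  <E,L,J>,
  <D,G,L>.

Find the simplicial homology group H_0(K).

Order the vertices as A < B < D < E < F < G < J < L < M. Listing each simplex with vertices in this order, K has dimension 2 with simplices:

  0-simplices (9): A, B, D, E, F, G, J, L, M
  1-simplices (27): AB, AD, AE, AF, AL, AM, BD, BE, BF, BG, BJ, DG, DJ, DL, DM, EG, EJ, EL, EM, FG, FJ, FL, FM, GL, GM, JL, JM
  2-simplices (18): ABD, ABE, ADM, AEL, AFL, AFM, BDJ, BEG, BFG, BFJ, DGL, DGM, DJL, EGM, EJL, EJM, FGL, FJM

so the chain groups are C_0 ≅ Z^9, C_1 ≅ Z^27, C_2 ≅ Z^18.

Boundary ∂_1: C_1 → C_0 is given by ∂[p,q] = [q] − [p]. For instance
  ∂BD = D − B.
This gives a 9×27 integer matrix of rank 8; reducing to Smith normal form yields diagonal entries (1,1,1,1,1,1,1,1).

∂_2: C_2 → C_1 sends each 2-simplex [p,q,r] to [q,r] − [p,r] + [p,q]. For instance
  ∂FGL = GL − FL + FG,
  ∂AFM = FM − AM + AF.
The 27×18 boundary matrix has rank 17 and Smith normal form diag(1,1,1,1,1,1,1,1,1,1,1,1,1,1,1,1,1).

From H_k ≅ ker(∂_k) / im(∂_{k+1}) we obtain:

  H_0: rank C_0 − rank ∂_1 = 9 − 8 = 1, and the invariant factors of ∂_1 are all 1, so H_0 ≅ Z.

H_0 = Z.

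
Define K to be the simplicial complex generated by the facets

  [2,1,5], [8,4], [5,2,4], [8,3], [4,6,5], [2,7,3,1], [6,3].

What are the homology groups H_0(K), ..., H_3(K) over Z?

H_0 ≅ Z,  H_1 ≅ Z^2,  H_2 = 0,  H_3 = 0.

We work with the vertex ordering 1 < 2 < 3 < 4 < 5 < 6 < 7 < 8. The simplices of K, each written with vertices in increasing order, are:

  0-simplices (8): [1], [2], [3], [4], [5], [6], [7], [8]
  1-simplices (15): [1,2], [1,3], [1,5], [1,7], [2,3], [2,4], [2,5], [2,7], [3,6], [3,7], [3,8], [4,5], [4,6], [4,8], [5,6]
  2-simplices (7): [1,2,3], [1,2,5], [1,2,7], [1,3,7], [2,3,7], [2,4,5], [4,5,6]
  3-simplices (1): [1,2,3,7]

so the chain groups are C_0 ≅ Z^8, C_1 ≅ Z^15, C_2 ≅ Z^7, C_3 ≅ Z^1.

The boundary map ∂_1: C_1 → C_0 is given by ∂[p,q] = [q] − [p]. For instance
  ∂[4,6] = [6] − [4].
The resulting 8×15 matrix has rank 7, and its Smith normal form has invariant factors (1,1,1,1,1,1,1).

∂_2: C_2 → C_1 acts by ∂[p,q,r] = [q,r] − [p,r] + [p,q]. For instance
  ∂[1,3,7] = [3,7] − [1,7] + [1,3],
  ∂[1,2,7] = [2,7] − [1,7] + [1,2].
The 15×7 boundary matrix has rank 6 and Smith normal form diag(1,1,1,1,1,1).

∂_3: C_3 → C_2 sends each 3-simplex σ to the alternating sum Σ_i (−1)^i (σ with its i-th vertex removed). For instance
  ∂[1,2,3,7] = [2,3,7] − [1,3,7] + [1,2,7] − [1,2,3].
As a 7×1 matrix over Z this has rank 1, with invariant factors (1).

Computing H_k = (kernel of ∂_k) / (image of ∂_{k+1}):

  H_0: rank C_0 − rank ∂_1 = 8 − 7 = 1, and the invariant factors of ∂_1 are all 1, so H_0 ≅ Z.
  H_1: rank ker ∂_1 − rank ∂_2 = (15 − 7) − 6 = 2, and the invariant factors of ∂_2 are all 1, so H_1 ≅ Z^2.
  H_2: rank ker ∂_2 − rank ∂_3 = (7 − 6) − 1 = 0, and the invariant factors of ∂_3 are all 1, so H_2 ≅ 0.
  H_3: rank ker ∂_3 − rank ∂_4 = (1 − 1) − 0 = 0, and there is no ∂_4, so H_3 ≅ 0.

As a check, the Euler characteristic is 8 − 15 + 7 − 1 = -1, which agrees with 1 − 2 + 0 − 0 = -1.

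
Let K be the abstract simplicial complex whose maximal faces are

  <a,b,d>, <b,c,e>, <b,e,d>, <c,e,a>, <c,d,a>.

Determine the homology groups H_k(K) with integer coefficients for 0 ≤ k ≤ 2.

Fix the vertex order a < b < c < d < e and write every simplex with vertices in increasing order. Then dim K = 2 and the simplices of K are:

  0-simplices (5): a, b, c, d, e
  1-simplices (10): ab, ac, ad, ae, bc, bd, be, cd, ce, de
  2-simplices (5): abd, acd, ace, bce, bde

so the chain groups are C_0 ≅ Z^5, C_1 ≅ Z^10, C_2 ≅ Z^5.

The boundary map ∂_1: C_1 → C_0 sends each edge [p,q] (with p < q) to q − p.
The resulting 5×10 matrix has rank 4, and its Smith normal form has invariant factors (1,1,1,1).

The boundary map ∂_2: C_2 → C_1 acts by ∂[p,q,r] = [q,r] − [p,r] + [p,q]. For instance
  ∂abd = bd − ad + ab,
  ∂ace = ce − ae + ac.
This gives a 10×5 integer matrix of rank 5; reducing to Smith normal form yields diagonal entries (1,1,1,1,1).

From H_k ≅ ker(∂_k) / im(∂_{k+1}) we obtain:

  H_0: rank C_0 − rank ∂_1 = 5 − 4 = 1, and the invariant factors of ∂_1 are all 1, so H_0 = Z.
  H_1: rank ker ∂_1 − rank ∂_2 = (10 − 4) − 5 = 1, and the invariant factors of ∂_2 are all 1, so H_1 = Z.
  H_2: rank ker ∂_2 − rank ∂_3 = (5 − 5) − 0 = 0, and there is no ∂_3, so H_2 = 0.

(K is a triangulation of the Möbius band.)

H_0 ≅ Z,  H_1 ≅ Z,  H_2 = 0.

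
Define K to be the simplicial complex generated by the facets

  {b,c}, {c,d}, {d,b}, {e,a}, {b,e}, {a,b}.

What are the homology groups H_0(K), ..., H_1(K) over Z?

H_0 = Z,  H_1 = Z^2.

K has 5 vertices, 6 edges.
rank ∂_0 = 0, rank ∂_1 = 4 ⇒ b_0 = 5 − 0 − 4 = 1; all invariant factors of ∂_1 are 1 so no torsion. So H_0 = Z.
rank ∂_1 = 4, rank ∂_2 = 0 ⇒ b_1 = 6 − 4 − 0 = 2. So H_1 = Z^2.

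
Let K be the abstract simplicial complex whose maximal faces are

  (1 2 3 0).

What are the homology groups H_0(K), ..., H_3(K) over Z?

H_0 ≅ Z,  H_1 = 0,  H_2 = 0,  H_3 = 0.

Take the total order 0 < 1 < 2 < 3 on the vertex set. Then K (dimension 3) consists of the simplices:

  0-simplices (4): [0], [1], [2], [3]
  1-simplices (6): [0,1], [0,2], [0,3], [1,2], [1,3], [2,3]
  2-simplices (4): [0,1,2], [0,1,3], [0,2,3], [1,2,3]
  3-simplices (1): [0,1,2,3]

Hence C_0 ≅ Z^4, C_1 ≅ Z^6, C_2 ≅ Z^4, C_3 ≅ Z^1.

∂_1: C_1 → C_0 is given by ∂[p,q] = [q] − [p]. For instance
  ∂[1,2] = [2] − [1].
As a 4×6 matrix over Z this has rank 3, with invariant factors (1,1,1).

Boundary ∂_2: C_2 → C_1 sends each 2-simplex [p,q,r] to [q,r] − [p,r] + [p,q]. For instance
  ∂[0,1,3] = [1,3] − [0,3] + [0,1],
  ∂[1,2,3] = [2,3] − [1,3] + [1,2].
This gives a 6×4 integer matrix of rank 3; reducing to Smith normal form yields diagonal entries (1,1,1).

The boundary map ∂_3: C_3 → C_2 sends each 3-simplex σ to the alternating sum Σ_i (−1)^i (σ with its i-th vertex removed). For instance
  ∂[0,1,2,3] = [1,2,3] − [0,2,3] + [0,1,3] − [0,1,2].
The 4×1 boundary matrix has rank 1 and Smith normal form diag(1).

Reading off H_k = ker ∂_k / im ∂_{k+1}:

  H_0: rank C_0 − rank ∂_1 = 4 − 3 = 1, and the invariant factors of ∂_1 are all 1, so H_0 = Z.
  H_1: rank ker ∂_1 − rank ∂_2 = (6 − 3) − 3 = 0, and the invariant factors of ∂_2 are all 1, so H_1 = 0.
  H_2: rank ker ∂_2 − rank ∂_3 = (4 − 3) − 1 = 0, and the invariant factors of ∂_3 are all 1, so H_2 = 0.
  H_3: rank ker ∂_3 − rank ∂_4 = (1 − 1) − 0 = 0, and there is no ∂_4, so H_3 = 0.

As a check, the Euler characteristic is 4 − 6 + 4 − 1 = 1, which agrees with 1 − 0 + 0 − 0 = 1.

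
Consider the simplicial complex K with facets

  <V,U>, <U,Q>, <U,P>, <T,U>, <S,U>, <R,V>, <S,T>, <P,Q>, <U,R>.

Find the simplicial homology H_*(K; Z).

Fix the vertex order P < Q < R < S < T < U < V and write every simplex with vertices in increasing order. Then dim K = 1 and the simplices of K are:

  0-simplices (7): P, Q, R, S, T, U, V
  1-simplices (9): PQ, PU, QU, RU, RV, ST, SU, TU, UV

so the chain groups are C_0 ≅ Z^7, C_1 ≅ Z^9.

Boundary ∂_1: C_1 → C_0 is given by ∂[p,q] = [q] − [p].
The 7×9 boundary matrix has rank 6 and Smith normal form diag(1,1,1,1,1,1).

Reading off H_k = ker ∂_k / im ∂_{k+1}:

  H_0: rank C_0 − rank ∂_1 = 7 − 6 = 1, and the invariant factors of ∂_1 are all 1, so H_0 = Z.
  H_1: rank ker ∂_1 − rank ∂_2 = (9 − 6) − 0 = 3, and there is no ∂_2, so H_1 = Z^3.

As a check, the Euler characteristic is 7 − 9 = -2, which agrees with 1 − 3 = -2.

H_0 = Z,  H_1 = Z^3.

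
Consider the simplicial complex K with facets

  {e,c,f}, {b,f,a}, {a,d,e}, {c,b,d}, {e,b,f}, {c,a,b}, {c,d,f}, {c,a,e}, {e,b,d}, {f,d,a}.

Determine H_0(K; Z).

Take the total order a < b < c < d < e < f on the vertex set. Then K (dimension 2) consists of the simplices:

  0-simplices (6): a, b, c, d, e, f
  1-simplices (15): ab, ac, ad, ae, af, bc, bd, be, bf, cd, ce, cf, de, df, ef
  2-simplices (10): abc, abf, ace, ade, adf, bcd, bde, bef, cdf, cef

giving chain groups C_0 ≅ Z^6, C_1 ≅ Z^15, C_2 ≅ Z^10.

Boundary ∂_1: C_1 → C_0 is given by ∂[p,q] = [q] − [p].
As a 6×15 matrix over Z this has rank 5, with invariant factors (1,1,1,1,1).

The boundary map ∂_2: C_2 → C_1 maps a triangle to the signed sum of its edges. For instance
  ∂ace = ce − ae + ac,
  ∂adf = df − af + ad.
The 15×10 boundary matrix has rank 10 and Smith normal form diag(1,1,1,1,1,1,1,1,1,2).

From H_k ≅ ker(∂_k) / im(∂_{k+1}) we obtain:

  H_0: rank C_0 − rank ∂_1 = 6 − 5 = 1, and the invariant factors of ∂_1 are all 1, so H_0 ≅ Z.

H_0 = Z.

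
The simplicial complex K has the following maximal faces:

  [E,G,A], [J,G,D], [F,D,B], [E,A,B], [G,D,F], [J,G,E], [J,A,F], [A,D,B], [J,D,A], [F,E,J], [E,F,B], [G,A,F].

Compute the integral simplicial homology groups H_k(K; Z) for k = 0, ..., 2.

H_0 = Z,  H_1 = Z/2,  H_2 = 0.

Fix the vertex order A < B < D < E < F < G < J and write every simplex with vertices in increasing order. Then dim K = 2 and the simplices of K are:

  0-simplices (7): A, B, D, E, F, G, J
  1-simplices (18): AB, AD, AE, AF, AG, AJ, BD, BE, BF, DF, DG, DJ, EF, EG, EJ, FG, FJ, GJ
  2-simplices (12): ABD, ABE, ADJ, AEG, AFG, AFJ, BDF, BEF, DFG, DGJ, EFJ, EGJ

Hence C_0 ≅ Z^7, C_1 ≅ Z^18, C_2 ≅ Z^12.

Boundary ∂_1: C_1 → C_0 is given by ∂[p,q] = [q] − [p]. For instance
  ∂DF = F − D.
As a 7×18 matrix over Z this has rank 6, with invariant factors (1,1,1,1,1,1).

∂_2: C_2 → C_1 sends each 2-simplex [p,q,r] to [q,r] − [p,r] + [p,q]. For instance
  ∂DFG = FG − DG + DF,
  ∂AFJ = FJ − AJ + AF.
This gives a 18×12 integer matrix of rank 12; reducing to Smith normal form yields diagonal entries (1,1,1,1,1,1,1,1,1,1,1,2).

Computing H_k = (kernel of ∂_k) / (image of ∂_{k+1}):

  H_0: rank C_0 − rank ∂_1 = 7 − 6 = 1, and the invariant factors of ∂_1 are all 1, so H_0 ≅ Z.
  H_1: rank ker ∂_1 − rank ∂_2 = (18 − 6) − 12 = 0, and ∂_2 has invariant factor 2 > 1, so H_1 ≅ Z/2.
  H_2: rank ker ∂_2 − rank ∂_3 = (12 − 12) − 0 = 0, and there is no ∂_3, so H_2 ≅ 0.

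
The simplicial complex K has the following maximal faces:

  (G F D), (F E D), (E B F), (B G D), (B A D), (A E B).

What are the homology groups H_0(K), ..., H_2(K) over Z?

K has 6 vertices, 12 edges, 6 triangles.
rank ∂_0 = 0, rank ∂_1 = 5 ⇒ b_0 = 6 − 0 − 5 = 1; all invariant factors of ∂_1 are 1 so no torsion. So H_0 ≅ Z.
rank ∂_1 = 5, rank ∂_2 = 6 ⇒ b_1 = 12 − 5 − 6 = 1; all invariant factors of ∂_2 are 1 so no torsion. So H_1 ≅ Z.
rank ∂_2 = 6, rank ∂_3 = 0 ⇒ b_2 = 6 − 6 − 0 = 0. So H_2 ≅ 0.

H_0 ≅ Z,  H_1 ≅ Z,  H_2 = 0.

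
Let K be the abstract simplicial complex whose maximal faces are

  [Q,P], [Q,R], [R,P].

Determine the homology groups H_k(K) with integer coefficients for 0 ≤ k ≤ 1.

Take the total order P < Q < R on the vertex set. Then K (dimension 1) consists of the simplices:

  0-simplices (3): P, Q, R
  1-simplices (3): PQ, PR, QR

giving chain groups C_0 ≅ Z^3, C_1 ≅ Z^3.

∂_1: C_1 → C_0 is given by ∂[p,q] = [q] − [p]. For instance
  ∂PQ = Q − P.
The 3×3 boundary matrix has rank 2 and Smith normal form diag(1,1).

From H_k ≅ ker(∂_k) / im(∂_{k+1}) we obtain:

  H_0: rank C_0 − rank ∂_1 = 3 − 2 = 1, and the invariant factors of ∂_1 are all 1, so H_0 = Z.
  H_1: rank ker ∂_1 − rank ∂_2 = (3 − 2) − 0 = 1, and there is no ∂_2, so H_1 = Z.

(K is a triangulation of the circle S^1.)

H_0 = Z,  H_1 = Z.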